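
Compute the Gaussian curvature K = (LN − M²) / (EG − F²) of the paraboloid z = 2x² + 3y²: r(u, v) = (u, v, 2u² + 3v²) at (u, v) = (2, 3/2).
K = 6/5329

Coefficients of the first fundamental form: E = 16*u^2 + 1, F = 24*u*v, G = 36*v^2 + 1.
Coefficients of the second fundamental form: L = 4/sqrt(16*u^2 + 36*v^2 + 1), M = 0, N = 6/sqrt(16*u^2 + 36*v^2 + 1).
Assemble K = (LN − M²)/(EG − F²) = 24/(256*u^4 + 1152*u^2*v^2 + 32*u^2 + 1296*v^4 + 72*v^2 + 1). At (u, v) = (2, 3/2): K = 6/5329.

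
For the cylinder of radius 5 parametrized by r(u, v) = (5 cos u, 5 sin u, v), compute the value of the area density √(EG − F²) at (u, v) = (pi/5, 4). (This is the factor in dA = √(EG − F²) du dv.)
√(EG − F²)|_{(pi/5, 4)} = 5

E = 25, F = 0, G = 1, so EG − F² = 25. Taking the positive square root: √(EG − F²) = 5. At (u, v) = (pi/5, 4): 5.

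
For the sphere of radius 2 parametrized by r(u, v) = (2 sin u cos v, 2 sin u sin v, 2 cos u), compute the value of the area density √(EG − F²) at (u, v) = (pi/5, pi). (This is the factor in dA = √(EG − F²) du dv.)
√(EG − F²)|_{(pi/5, pi)} = sqrt(10 - 2*sqrt(5))

E = 4, F = 0, G = 4*sin(u)^2, so EG − F² = 16*sin(u)^2. Taking the positive square root: √(EG − F²) = 4*Abs(sin(u)). At (u, v) = (pi/5, pi): sqrt(10 - 2*sqrt(5)).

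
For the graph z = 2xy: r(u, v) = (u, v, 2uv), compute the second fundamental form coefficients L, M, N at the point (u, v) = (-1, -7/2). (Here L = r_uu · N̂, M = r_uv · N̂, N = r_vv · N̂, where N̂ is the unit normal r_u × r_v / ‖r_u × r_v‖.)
L = 0;  M = sqrt(6)/9;  N = 0

Compute the unit normal N̂(u, v) = (-2*v/sqrt(4*u^2 + 4*v^2 + 1), -2*u/sqrt(4*u^2 + 4*v^2 + 1), 1/sqrt(4*u^2 + 4*v^2 + 1)), and the second partials r_uu, r_uv, r_vv. Take dot products:
  L(u, v) = r_uu · N̂ = 0,
  M(u, v) = r_uv · N̂ = 2/sqrt(4*u^2 + 4*v^2 + 1),
  N(u, v) = r_vv · N̂ = 0.
Evaluating at (u, v) = (-1, -7/2):
  L = 0, M = sqrt(6)/9, N = 0.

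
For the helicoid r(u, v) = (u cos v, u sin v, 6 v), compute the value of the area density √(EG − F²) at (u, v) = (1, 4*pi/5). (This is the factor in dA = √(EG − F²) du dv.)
√(EG − F²)|_{(1, 4*pi/5)} = sqrt(37)

E = 1, F = 0, G = u^2 + 36, so EG − F² = u^2 + 36. Taking the positive square root: √(EG − F²) = sqrt(u^2 + 36). At (u, v) = (1, 4*pi/5): sqrt(37).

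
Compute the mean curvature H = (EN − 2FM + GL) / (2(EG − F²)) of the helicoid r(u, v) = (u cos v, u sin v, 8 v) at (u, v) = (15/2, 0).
H = 0

With E = 1, F = 0, G = u^2 + 64, L = 0, M = -8/sqrt(u^2 + 64), N = 0, assemble
  H = (EN − 2FM + GL) / (2(EG − F²)) = 0.
At (u, v) = (15/2, 0): H = 0.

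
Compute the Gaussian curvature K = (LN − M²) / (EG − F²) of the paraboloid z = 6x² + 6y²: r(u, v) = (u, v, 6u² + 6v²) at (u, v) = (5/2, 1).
K = 144/1092025

Coefficients of the first fundamental form: E = 144*u^2 + 1, F = 144*u*v, G = 144*v^2 + 1.
Coefficients of the second fundamental form: L = 12/sqrt(144*u^2 + 144*v^2 + 1), M = 0, N = 12/sqrt(144*u^2 + 144*v^2 + 1).
Assemble K = (LN − M²)/(EG − F²) = 144/(20736*u^4 + 41472*u^2*v^2 + 288*u^2 + 20736*v^4 + 288*v^2 + 1). At (u, v) = (5/2, 1): K = 144/1092025.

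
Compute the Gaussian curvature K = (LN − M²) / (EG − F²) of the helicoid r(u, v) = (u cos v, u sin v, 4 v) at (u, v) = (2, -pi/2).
K = -1/25

Coefficients of the first fundamental form: E = 1, F = 0, G = u^2 + 16.
Coefficients of the second fundamental form: L = 0, M = -4/sqrt(u^2 + 16), N = 0.
Assemble K = (LN − M²)/(EG − F²) = -16/(u^2 + 16)^2. At (u, v) = (2, -pi/2): K = -1/25.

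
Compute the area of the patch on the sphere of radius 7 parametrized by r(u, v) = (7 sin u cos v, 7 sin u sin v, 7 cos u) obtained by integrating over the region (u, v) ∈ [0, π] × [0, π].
Area = 98*pi

Area = ∫∫ √(EG − F²) du dv with √(EG − F²) = 49*Abs(sin(u)). Integrating over [0, π] × [0, π] gives 98*pi.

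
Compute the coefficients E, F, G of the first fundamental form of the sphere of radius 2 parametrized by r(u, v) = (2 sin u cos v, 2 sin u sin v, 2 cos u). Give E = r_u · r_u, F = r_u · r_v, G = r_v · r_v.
E = 4;  F = 0;  G = 4*sin(u)^2

Compute partials: r_u = (2*cos(u)*cos(v), 2*sin(v)*cos(u), -2*sin(u)), r_v = (-2*sin(u)*sin(v), 2*sin(u)*cos(v), 0). Then
  E = r_u · r_u = 4,
  F = r_u · r_v = 0,
  G = r_v · r_v = 4*sin(u)^2.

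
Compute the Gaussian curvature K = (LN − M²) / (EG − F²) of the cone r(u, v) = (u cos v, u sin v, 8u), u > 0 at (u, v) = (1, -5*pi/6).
K = 0

Coefficients of the first fundamental form: E = 65, F = 0, G = u^2.
Coefficients of the second fundamental form: L = 0, M = 0, N = 8*sqrt(65)*u^2/(65*Abs(u)).
Assemble K = (LN − M²)/(EG − F²) = 0. At (u, v) = (1, -5*pi/6): K = 0.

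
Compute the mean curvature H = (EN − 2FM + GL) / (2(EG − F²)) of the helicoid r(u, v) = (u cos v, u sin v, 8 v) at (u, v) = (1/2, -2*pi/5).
H = 0

With E = 1, F = 0, G = u^2 + 64, L = 0, M = -8/sqrt(u^2 + 64), N = 0, assemble
  H = (EN − 2FM + GL) / (2(EG − F²)) = 0.
At (u, v) = (1/2, -2*pi/5): H = 0.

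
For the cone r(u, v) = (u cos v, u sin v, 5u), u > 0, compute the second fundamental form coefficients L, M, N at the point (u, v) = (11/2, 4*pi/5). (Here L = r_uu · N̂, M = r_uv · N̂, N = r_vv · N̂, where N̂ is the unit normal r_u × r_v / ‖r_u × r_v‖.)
L = 0;  M = 0;  N = 55*sqrt(26)/52

Compute the unit normal N̂(u, v) = (-5*sqrt(26)*u*cos(v)/(26*Abs(u)), -5*sqrt(26)*u*sin(v)/(26*Abs(u)), sqrt(26)*u/(26*Abs(u))), and the second partials r_uu, r_uv, r_vv. Take dot products:
  L(u, v) = r_uu · N̂ = 0,
  M(u, v) = r_uv · N̂ = 0,
  N(u, v) = r_vv · N̂ = 5*sqrt(26)*u^2/(26*Abs(u)).
Evaluating at (u, v) = (11/2, 4*pi/5):
  L = 0, M = 0, N = 55*sqrt(26)/52.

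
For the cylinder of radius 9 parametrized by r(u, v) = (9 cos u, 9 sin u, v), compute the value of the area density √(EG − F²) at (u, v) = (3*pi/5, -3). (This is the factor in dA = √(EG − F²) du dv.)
√(EG − F²)|_{(3*pi/5, -3)} = 9

E = 81, F = 0, G = 1, so EG − F² = 81. Taking the positive square root: √(EG − F²) = 9. At (u, v) = (3*pi/5, -3): 9.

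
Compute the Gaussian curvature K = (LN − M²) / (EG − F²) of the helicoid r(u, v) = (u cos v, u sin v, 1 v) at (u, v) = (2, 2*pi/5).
K = -1/25

Coefficients of the first fundamental form: E = 1, F = 0, G = u^2 + 1.
Coefficients of the second fundamental form: L = 0, M = -1/sqrt(u^2 + 1), N = 0.
Assemble K = (LN − M²)/(EG − F²) = -1/(u^2 + 1)^2. At (u, v) = (2, 2*pi/5): K = -1/25.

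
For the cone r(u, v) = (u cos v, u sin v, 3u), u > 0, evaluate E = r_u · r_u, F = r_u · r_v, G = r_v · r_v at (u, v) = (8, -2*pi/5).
E = 10;  F = 0;  G = 64

Partials: r_u = (cos(v), sin(v), 3), r_v = (-u*sin(v), u*cos(v), 0). As functions of (u, v):
  E = r_u · r_u = 10,
  F = r_u · r_v = 0,
  G = r_v · r_v = u^2.
Evaluating at (u, v) = (8, -2*pi/5): E = 10, F = 0, G = 64.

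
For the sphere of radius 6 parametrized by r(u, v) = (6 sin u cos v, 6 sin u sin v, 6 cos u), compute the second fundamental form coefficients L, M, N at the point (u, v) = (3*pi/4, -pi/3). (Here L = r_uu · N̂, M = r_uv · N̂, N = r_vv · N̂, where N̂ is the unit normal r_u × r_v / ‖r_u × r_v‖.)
L = -6;  M = 0;  N = -3

Compute the unit normal N̂(u, v) = (sin(u)^2*cos(v)/Abs(sin(u)), sin(u)^2*sin(v)/Abs(sin(u)), sin(2*u)/(2*Abs(sin(u)))), and the second partials r_uu, r_uv, r_vv. Take dot products:
  L(u, v) = r_uu · N̂ = -6*sin(u)/Abs(sin(u)),
  M(u, v) = r_uv · N̂ = 0,
  N(u, v) = r_vv · N̂ = -6*sin(u)^3/Abs(sin(u)).
Evaluating at (u, v) = (3*pi/4, -pi/3):
  L = -6, M = 0, N = -3.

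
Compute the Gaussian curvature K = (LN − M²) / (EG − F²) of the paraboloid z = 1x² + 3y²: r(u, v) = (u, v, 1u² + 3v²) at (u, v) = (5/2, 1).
K = 3/961

Coefficients of the first fundamental form: E = 4*u^2 + 1, F = 12*u*v, G = 36*v^2 + 1.
Coefficients of the second fundamental form: L = 2/sqrt(4*u^2 + 36*v^2 + 1), M = 0, N = 6/sqrt(4*u^2 + 36*v^2 + 1).
Assemble K = (LN − M²)/(EG − F²) = 12/(16*u^4 + 288*u^2*v^2 + 8*u^2 + 1296*v^4 + 72*v^2 + 1). At (u, v) = (5/2, 1): K = 3/961.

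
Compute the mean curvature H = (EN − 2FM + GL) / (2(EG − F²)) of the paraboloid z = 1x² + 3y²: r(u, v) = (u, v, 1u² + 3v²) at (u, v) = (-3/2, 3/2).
H = 16*sqrt(91)/1183

With E = 4*u^2 + 1, F = 12*u*v, G = 36*v^2 + 1, L = 2/sqrt(4*u^2 + 36*v^2 + 1), M = 0, N = 6/sqrt(4*u^2 + 36*v^2 + 1), assemble
  H = (EN − 2FM + GL) / (2(EG − F²)) = 4*(3*u^2 + 9*v^2 + 1)/(4*u^2 + 36*v^2 + 1)^(3/2).
At (u, v) = (-3/2, 3/2): H = 16*sqrt(91)/1183.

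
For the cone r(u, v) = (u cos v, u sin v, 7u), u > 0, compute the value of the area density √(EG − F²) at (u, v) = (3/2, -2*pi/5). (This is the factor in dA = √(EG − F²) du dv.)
√(EG − F²)|_{(3/2, -2*pi/5)} = 15*sqrt(2)/2

E = 50, F = 0, G = u^2, so EG − F² = 50*u^2. Taking the positive square root: √(EG − F²) = 5*sqrt(2)*Abs(u). At (u, v) = (3/2, -2*pi/5): 15*sqrt(2)/2.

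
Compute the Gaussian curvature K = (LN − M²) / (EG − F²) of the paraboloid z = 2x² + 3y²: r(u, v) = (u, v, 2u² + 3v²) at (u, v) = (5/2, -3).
K = 24/180625

Coefficients of the first fundamental form: E = 16*u^2 + 1, F = 24*u*v, G = 36*v^2 + 1.
Coefficients of the second fundamental form: L = 4/sqrt(16*u^2 + 36*v^2 + 1), M = 0, N = 6/sqrt(16*u^2 + 36*v^2 + 1).
Assemble K = (LN − M²)/(EG − F²) = 24/(256*u^4 + 1152*u^2*v^2 + 32*u^2 + 1296*v^4 + 72*v^2 + 1). At (u, v) = (5/2, -3): K = 24/180625.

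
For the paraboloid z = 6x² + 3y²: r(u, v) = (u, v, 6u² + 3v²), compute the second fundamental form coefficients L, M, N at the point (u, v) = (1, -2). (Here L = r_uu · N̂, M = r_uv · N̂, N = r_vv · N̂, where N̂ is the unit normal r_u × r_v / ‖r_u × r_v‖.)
L = 12/17;  M = 0;  N = 6/17

Compute the unit normal N̂(u, v) = (-12*u/sqrt(144*u^2 + 36*v^2 + 1), -6*v/sqrt(144*u^2 + 36*v^2 + 1), 1/sqrt(144*u^2 + 36*v^2 + 1)), and the second partials r_uu, r_uv, r_vv. Take dot products:
  L(u, v) = r_uu · N̂ = 12/sqrt(144*u^2 + 36*v^2 + 1),
  M(u, v) = r_uv · N̂ = 0,
  N(u, v) = r_vv · N̂ = 6/sqrt(144*u^2 + 36*v^2 + 1).
Evaluating at (u, v) = (1, -2):
  L = 12/17, M = 0, N = 6/17.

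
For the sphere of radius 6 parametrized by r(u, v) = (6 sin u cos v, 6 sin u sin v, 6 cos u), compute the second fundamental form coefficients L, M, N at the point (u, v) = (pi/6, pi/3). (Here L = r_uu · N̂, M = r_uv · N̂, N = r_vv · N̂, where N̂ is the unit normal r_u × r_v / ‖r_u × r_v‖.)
L = -6;  M = 0;  N = -3/2

Compute the unit normal N̂(u, v) = (sin(u)^2*cos(v)/Abs(sin(u)), sin(u)^2*sin(v)/Abs(sin(u)), sin(2*u)/(2*Abs(sin(u)))), and the second partials r_uu, r_uv, r_vv. Take dot products:
  L(u, v) = r_uu · N̂ = -6*sin(u)/Abs(sin(u)),
  M(u, v) = r_uv · N̂ = 0,
  N(u, v) = r_vv · N̂ = -6*sin(u)^3/Abs(sin(u)).
Evaluating at (u, v) = (pi/6, pi/3):
  L = -6, M = 0, N = -3/2.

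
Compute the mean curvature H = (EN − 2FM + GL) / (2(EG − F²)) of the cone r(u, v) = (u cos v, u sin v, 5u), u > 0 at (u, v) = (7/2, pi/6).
H = 5*sqrt(26)/182

With E = 26, F = 0, G = u^2, L = 0, M = 0, N = 5*sqrt(26)*u^2/(26*Abs(u)), assemble
  H = (EN − 2FM + GL) / (2(EG − F²)) = 5*sqrt(26)/(52*Abs(u)).
At (u, v) = (7/2, pi/6): H = 5*sqrt(26)/182.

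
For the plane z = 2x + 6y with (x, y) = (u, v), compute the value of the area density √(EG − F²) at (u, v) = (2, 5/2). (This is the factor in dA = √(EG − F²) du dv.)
√(EG − F²)|_{(2, 5/2)} = sqrt(41)

E = 5, F = 12, G = 37, so EG − F² = 41. Taking the positive square root: √(EG − F²) = sqrt(41). At (u, v) = (2, 5/2): sqrt(41).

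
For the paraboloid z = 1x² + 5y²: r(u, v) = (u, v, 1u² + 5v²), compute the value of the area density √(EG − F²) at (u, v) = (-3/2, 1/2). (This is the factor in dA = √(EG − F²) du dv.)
√(EG − F²)|_{(-3/2, 1/2)} = sqrt(35)

E = 4*u^2 + 1, F = 20*u*v, G = 100*v^2 + 1, so EG − F² = 4*u^2 + 100*v^2 + 1. Taking the positive square root: √(EG − F²) = sqrt(4*u^2 + 100*v^2 + 1). At (u, v) = (-3/2, 1/2): sqrt(35).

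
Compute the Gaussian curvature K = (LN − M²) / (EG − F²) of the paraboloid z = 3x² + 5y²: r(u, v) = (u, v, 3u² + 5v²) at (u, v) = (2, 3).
K = 12/218405

Coefficients of the first fundamental form: E = 36*u^2 + 1, F = 60*u*v, G = 100*v^2 + 1.
Coefficients of the second fundamental form: L = 6/sqrt(36*u^2 + 100*v^2 + 1), M = 0, N = 10/sqrt(36*u^2 + 100*v^2 + 1).
Assemble K = (LN − M²)/(EG − F²) = 60/(1296*u^4 + 7200*u^2*v^2 + 72*u^2 + 10000*v^4 + 200*v^2 + 1). At (u, v) = (2, 3): K = 12/218405.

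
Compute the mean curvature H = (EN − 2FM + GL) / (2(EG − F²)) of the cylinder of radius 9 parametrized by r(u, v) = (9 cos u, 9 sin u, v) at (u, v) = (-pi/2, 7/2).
H = -1/18

With E = 81, F = 0, G = 1, L = -9, M = 0, N = 0, assemble
  H = (EN − 2FM + GL) / (2(EG − F²)) = -1/18.
At (u, v) = (-pi/2, 7/2): H = -1/18.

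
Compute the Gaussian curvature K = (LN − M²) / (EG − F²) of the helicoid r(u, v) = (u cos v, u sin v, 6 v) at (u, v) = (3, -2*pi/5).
K = -4/225

Coefficients of the first fundamental form: E = 1, F = 0, G = u^2 + 36.
Coefficients of the second fundamental form: L = 0, M = -6/sqrt(u^2 + 36), N = 0.
Assemble K = (LN − M²)/(EG − F²) = -36/(u^2 + 36)^2. At (u, v) = (3, -2*pi/5): K = -4/225.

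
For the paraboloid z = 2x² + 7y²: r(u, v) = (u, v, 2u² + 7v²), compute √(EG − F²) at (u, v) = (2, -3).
√(EG − F²)|_{(2, -3)} = sqrt(1829)

E = 16*u^2 + 1, F = 56*u*v, G = 196*v^2 + 1; EG − F² = 16*u^2 + 196*v^2 + 1; √(EG − F²) = sqrt(16*u^2 + 196*v^2 + 1). At the given point: sqrt(1829).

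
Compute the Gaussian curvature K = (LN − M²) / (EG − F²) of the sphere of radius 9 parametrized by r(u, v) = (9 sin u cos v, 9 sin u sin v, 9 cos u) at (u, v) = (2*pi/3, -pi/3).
K = 1/81

Coefficients of the first fundamental form: E = 81, F = 0, G = 81*sin(u)^2.
Coefficients of the second fundamental form: L = -9*sin(u)/Abs(sin(u)), M = 0, N = -9*sin(u)^3/Abs(sin(u)).
Assemble K = (LN − M²)/(EG − F²) = 1/81. At (u, v) = (2*pi/3, -pi/3): K = 1/81.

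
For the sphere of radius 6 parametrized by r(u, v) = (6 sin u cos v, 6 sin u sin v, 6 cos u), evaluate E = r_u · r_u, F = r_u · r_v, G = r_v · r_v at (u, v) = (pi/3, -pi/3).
E = 36;  F = 0;  G = 27

Partials: r_u = (6*cos(u)*cos(v), 6*sin(v)*cos(u), -6*sin(u)), r_v = (-6*sin(u)*sin(v), 6*sin(u)*cos(v), 0). As functions of (u, v):
  E = r_u · r_u = 36,
  F = r_u · r_v = 0,
  G = r_v · r_v = 36*sin(u)^2.
Evaluating at (u, v) = (pi/3, -pi/3): E = 36, F = 0, G = 27.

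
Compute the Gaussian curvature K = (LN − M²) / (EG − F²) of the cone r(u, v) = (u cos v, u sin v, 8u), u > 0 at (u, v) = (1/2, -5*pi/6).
K = 0

Coefficients of the first fundamental form: E = 65, F = 0, G = u^2.
Coefficients of the second fundamental form: L = 0, M = 0, N = 8*sqrt(65)*u^2/(65*Abs(u)).
Assemble K = (LN − M²)/(EG − F²) = 0. At (u, v) = (1/2, -5*pi/6): K = 0.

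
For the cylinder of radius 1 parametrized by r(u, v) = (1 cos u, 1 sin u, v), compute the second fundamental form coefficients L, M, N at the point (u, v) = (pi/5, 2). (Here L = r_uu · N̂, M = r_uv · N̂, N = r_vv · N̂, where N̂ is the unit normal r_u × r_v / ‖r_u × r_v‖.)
L = -1;  M = 0;  N = 0

Compute the unit normal N̂(u, v) = (cos(u), sin(u), 0), and the second partials r_uu, r_uv, r_vv. Take dot products:
  L(u, v) = r_uu · N̂ = -1,
  M(u, v) = r_uv · N̂ = 0,
  N(u, v) = r_vv · N̂ = 0.
Evaluating at (u, v) = (pi/5, 2):
  L = -1, M = 0, N = 0.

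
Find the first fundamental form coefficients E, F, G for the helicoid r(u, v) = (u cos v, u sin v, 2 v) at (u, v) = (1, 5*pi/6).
E = 1;  F = 0;  G = 5

Partials: r_u = (cos(v), sin(v), 0), r_v = (-u*sin(v), u*cos(v), 2). As functions of (u, v):
  E = r_u · r_u = 1,
  F = r_u · r_v = 0,
  G = r_v · r_v = u^2 + 4.
Evaluating at (u, v) = (1, 5*pi/6): E = 1, F = 0, G = 5.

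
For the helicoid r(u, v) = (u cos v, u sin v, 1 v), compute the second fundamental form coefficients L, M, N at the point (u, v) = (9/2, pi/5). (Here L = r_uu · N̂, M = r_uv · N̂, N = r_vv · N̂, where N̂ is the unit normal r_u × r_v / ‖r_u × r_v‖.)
L = 0;  M = -2*sqrt(85)/85;  N = 0

Compute the unit normal N̂(u, v) = (sin(v)/sqrt(u^2 + 1), -cos(v)/sqrt(u^2 + 1), u/sqrt(u^2 + 1)), and the second partials r_uu, r_uv, r_vv. Take dot products:
  L(u, v) = r_uu · N̂ = 0,
  M(u, v) = r_uv · N̂ = -1/sqrt(u^2 + 1),
  N(u, v) = r_vv · N̂ = 0.
Evaluating at (u, v) = (9/2, pi/5):
  L = 0, M = -2*sqrt(85)/85, N = 0.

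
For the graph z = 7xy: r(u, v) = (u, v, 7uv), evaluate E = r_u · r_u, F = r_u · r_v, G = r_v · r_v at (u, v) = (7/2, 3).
E = 442;  F = 1029/2;  G = 2405/4

Partials: r_u = (1, 0, 7*v), r_v = (0, 1, 7*u). As functions of (u, v):
  E = r_u · r_u = 49*v^2 + 1,
  F = r_u · r_v = 49*u*v,
  G = r_v · r_v = 49*u^2 + 1.
Evaluating at (u, v) = (7/2, 3): E = 442, F = 1029/2, G = 2405/4.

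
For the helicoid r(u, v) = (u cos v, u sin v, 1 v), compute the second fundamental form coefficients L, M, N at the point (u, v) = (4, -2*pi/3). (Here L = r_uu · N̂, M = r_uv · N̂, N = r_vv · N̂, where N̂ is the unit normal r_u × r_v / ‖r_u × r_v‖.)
L = 0;  M = -sqrt(17)/17;  N = 0

Compute the unit normal N̂(u, v) = (sin(v)/sqrt(u^2 + 1), -cos(v)/sqrt(u^2 + 1), u/sqrt(u^2 + 1)), and the second partials r_uu, r_uv, r_vv. Take dot products:
  L(u, v) = r_uu · N̂ = 0,
  M(u, v) = r_uv · N̂ = -1/sqrt(u^2 + 1),
  N(u, v) = r_vv · N̂ = 0.
Evaluating at (u, v) = (4, -2*pi/3):
  L = 0, M = -sqrt(17)/17, N = 0.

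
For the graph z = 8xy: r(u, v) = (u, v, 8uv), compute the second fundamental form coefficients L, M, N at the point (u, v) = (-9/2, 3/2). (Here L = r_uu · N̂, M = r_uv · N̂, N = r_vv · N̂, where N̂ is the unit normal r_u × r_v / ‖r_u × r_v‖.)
L = 0;  M = 8*sqrt(1441)/1441;  N = 0

Compute the unit normal N̂(u, v) = (-8*v/sqrt(64*u^2 + 64*v^2 + 1), -8*u/sqrt(64*u^2 + 64*v^2 + 1), 1/sqrt(64*u^2 + 64*v^2 + 1)), and the second partials r_uu, r_uv, r_vv. Take dot products:
  L(u, v) = r_uu · N̂ = 0,
  M(u, v) = r_uv · N̂ = 8/sqrt(64*u^2 + 64*v^2 + 1),
  N(u, v) = r_vv · N̂ = 0.
Evaluating at (u, v) = (-9/2, 3/2):
  L = 0, M = 8*sqrt(1441)/1441, N = 0.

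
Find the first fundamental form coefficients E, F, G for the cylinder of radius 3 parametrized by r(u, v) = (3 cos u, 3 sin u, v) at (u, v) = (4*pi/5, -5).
E = 9;  F = 0;  G = 1

Partials: r_u = (-3*sin(u), 3*cos(u), 0), r_v = (0, 0, 1). As functions of (u, v):
  E = r_u · r_u = 9,
  F = r_u · r_v = 0,
  G = r_v · r_v = 1.
Evaluating at (u, v) = (4*pi/5, -5): E = 9, F = 0, G = 1.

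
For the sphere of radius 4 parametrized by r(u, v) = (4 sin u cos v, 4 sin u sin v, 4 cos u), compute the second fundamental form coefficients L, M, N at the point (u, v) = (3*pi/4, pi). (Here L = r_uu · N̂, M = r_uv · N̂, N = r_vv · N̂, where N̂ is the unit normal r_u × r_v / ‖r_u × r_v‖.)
L = -4;  M = 0;  N = -2

Compute the unit normal N̂(u, v) = (sin(u)^2*cos(v)/Abs(sin(u)), sin(u)^2*sin(v)/Abs(sin(u)), sin(2*u)/(2*Abs(sin(u)))), and the second partials r_uu, r_uv, r_vv. Take dot products:
  L(u, v) = r_uu · N̂ = -4*sin(u)/Abs(sin(u)),
  M(u, v) = r_uv · N̂ = 0,
  N(u, v) = r_vv · N̂ = -4*sin(u)^3/Abs(sin(u)).
Evaluating at (u, v) = (3*pi/4, pi):
  L = -4, M = 0, N = -2.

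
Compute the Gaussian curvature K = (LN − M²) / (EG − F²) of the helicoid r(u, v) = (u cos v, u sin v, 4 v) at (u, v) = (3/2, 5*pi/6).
K = -256/5329

Coefficients of the first fundamental form: E = 1, F = 0, G = u^2 + 16.
Coefficients of the second fundamental form: L = 0, M = -4/sqrt(u^2 + 16), N = 0.
Assemble K = (LN − M²)/(EG − F²) = -16/(u^2 + 16)^2. At (u, v) = (3/2, 5*pi/6): K = -256/5329.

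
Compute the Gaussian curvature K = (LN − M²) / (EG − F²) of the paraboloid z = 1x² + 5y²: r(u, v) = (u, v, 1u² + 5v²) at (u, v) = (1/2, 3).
K = 5/203401

Coefficients of the first fundamental form: E = 4*u^2 + 1, F = 20*u*v, G = 100*v^2 + 1.
Coefficients of the second fundamental form: L = 2/sqrt(4*u^2 + 100*v^2 + 1), M = 0, N = 10/sqrt(4*u^2 + 100*v^2 + 1).
Assemble K = (LN − M²)/(EG − F²) = 20/(16*u^4 + 800*u^2*v^2 + 8*u^2 + 10000*v^4 + 200*v^2 + 1). At (u, v) = (1/2, 3): K = 5/203401.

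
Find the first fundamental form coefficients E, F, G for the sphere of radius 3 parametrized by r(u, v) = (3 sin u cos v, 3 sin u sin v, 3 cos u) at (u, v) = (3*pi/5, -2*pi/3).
E = 9;  F = 0;  G = 9*sqrt(5)/8 + 45/8

Partials: r_u = (3*cos(u)*cos(v), 3*sin(v)*cos(u), -3*sin(u)), r_v = (-3*sin(u)*sin(v), 3*sin(u)*cos(v), 0). As functions of (u, v):
  E = r_u · r_u = 9,
  F = r_u · r_v = 0,
  G = r_v · r_v = 9*sin(u)^2.
Evaluating at (u, v) = (3*pi/5, -2*pi/3): E = 9, F = 0, G = 9*sqrt(5)/8 + 45/8.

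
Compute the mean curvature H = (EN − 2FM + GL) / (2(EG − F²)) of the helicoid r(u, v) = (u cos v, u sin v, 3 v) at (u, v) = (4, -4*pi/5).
H = 0

With E = 1, F = 0, G = u^2 + 9, L = 0, M = -3/sqrt(u^2 + 9), N = 0, assemble
  H = (EN − 2FM + GL) / (2(EG − F²)) = 0.
At (u, v) = (4, -4*pi/5): H = 0.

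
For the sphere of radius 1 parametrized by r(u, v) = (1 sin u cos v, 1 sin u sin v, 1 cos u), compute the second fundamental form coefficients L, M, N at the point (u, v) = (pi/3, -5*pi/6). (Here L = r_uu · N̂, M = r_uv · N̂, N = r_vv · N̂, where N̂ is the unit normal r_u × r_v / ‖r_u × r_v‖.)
L = -1;  M = 0;  N = -3/4

Compute the unit normal N̂(u, v) = (sin(u)^2*cos(v)/Abs(sin(u)), sin(u)^2*sin(v)/Abs(sin(u)), sin(2*u)/(2*Abs(sin(u)))), and the second partials r_uu, r_uv, r_vv. Take dot products:
  L(u, v) = r_uu · N̂ = -sin(u)/Abs(sin(u)),
  M(u, v) = r_uv · N̂ = 0,
  N(u, v) = r_vv · N̂ = -sin(u)^3/Abs(sin(u)).
Evaluating at (u, v) = (pi/3, -5*pi/6):
  L = -1, M = 0, N = -3/4.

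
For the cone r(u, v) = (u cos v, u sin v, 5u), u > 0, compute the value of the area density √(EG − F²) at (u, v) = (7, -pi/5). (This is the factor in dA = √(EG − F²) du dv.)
√(EG − F²)|_{(7, -pi/5)} = 7*sqrt(26)

E = 26, F = 0, G = u^2, so EG − F² = 26*u^2. Taking the positive square root: √(EG − F²) = sqrt(26)*Abs(u). At (u, v) = (7, -pi/5): 7*sqrt(26).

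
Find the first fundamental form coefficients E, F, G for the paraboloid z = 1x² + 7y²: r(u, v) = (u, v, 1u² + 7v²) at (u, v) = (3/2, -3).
E = 10;  F = -126;  G = 1765

Partials: r_u = (1, 0, 2*u), r_v = (0, 1, 14*v). As functions of (u, v):
  E = r_u · r_u = 4*u^2 + 1,
  F = r_u · r_v = 28*u*v,
  G = r_v · r_v = 196*v^2 + 1.
Evaluating at (u, v) = (3/2, -3): E = 10, F = -126, G = 1765.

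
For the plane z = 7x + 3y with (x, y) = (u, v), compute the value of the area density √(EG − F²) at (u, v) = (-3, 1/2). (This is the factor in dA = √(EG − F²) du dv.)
√(EG − F²)|_{(-3, 1/2)} = sqrt(59)

E = 50, F = 21, G = 10, so EG − F² = 59. Taking the positive square root: √(EG − F²) = sqrt(59). At (u, v) = (-3, 1/2): sqrt(59).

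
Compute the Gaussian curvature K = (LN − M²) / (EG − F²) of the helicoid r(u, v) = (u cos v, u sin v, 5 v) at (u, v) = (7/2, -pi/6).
K = -400/22201

Coefficients of the first fundamental form: E = 1, F = 0, G = u^2 + 25.
Coefficients of the second fundamental form: L = 0, M = -5/sqrt(u^2 + 25), N = 0.
Assemble K = (LN − M²)/(EG − F²) = -25/(u^2 + 25)^2. At (u, v) = (7/2, -pi/6): K = -400/22201.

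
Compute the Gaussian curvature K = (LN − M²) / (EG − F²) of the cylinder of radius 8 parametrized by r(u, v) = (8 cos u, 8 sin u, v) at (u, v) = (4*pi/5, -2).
K = 0

Coefficients of the first fundamental form: E = 64, F = 0, G = 1.
Coefficients of the second fundamental form: L = -8, M = 0, N = 0.
Assemble K = (LN − M²)/(EG − F²) = 0. At (u, v) = (4*pi/5, -2): K = 0.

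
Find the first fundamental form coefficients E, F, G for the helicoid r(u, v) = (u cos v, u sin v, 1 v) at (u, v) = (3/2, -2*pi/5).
E = 1;  F = 0;  G = 13/4

Partials: r_u = (cos(v), sin(v), 0), r_v = (-u*sin(v), u*cos(v), 1). As functions of (u, v):
  E = r_u · r_u = 1,
  F = r_u · r_v = 0,
  G = r_v · r_v = u^2 + 1.
Evaluating at (u, v) = (3/2, -2*pi/5): E = 1, F = 0, G = 13/4.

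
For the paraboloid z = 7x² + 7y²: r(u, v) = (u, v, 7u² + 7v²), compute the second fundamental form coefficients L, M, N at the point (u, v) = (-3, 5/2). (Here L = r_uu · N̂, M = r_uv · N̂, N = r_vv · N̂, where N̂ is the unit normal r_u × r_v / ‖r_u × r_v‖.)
L = 7*sqrt(2990)/1495;  M = 0;  N = 7*sqrt(2990)/1495

Compute the unit normal N̂(u, v) = (-14*u/sqrt(196*u^2 + 196*v^2 + 1), -14*v/sqrt(196*u^2 + 196*v^2 + 1), 1/sqrt(196*u^2 + 196*v^2 + 1)), and the second partials r_uu, r_uv, r_vv. Take dot products:
  L(u, v) = r_uu · N̂ = 14/sqrt(196*u^2 + 196*v^2 + 1),
  M(u, v) = r_uv · N̂ = 0,
  N(u, v) = r_vv · N̂ = 14/sqrt(196*u^2 + 196*v^2 + 1).
Evaluating at (u, v) = (-3, 5/2):
  L = 7*sqrt(2990)/1495, M = 0, N = 7*sqrt(2990)/1495.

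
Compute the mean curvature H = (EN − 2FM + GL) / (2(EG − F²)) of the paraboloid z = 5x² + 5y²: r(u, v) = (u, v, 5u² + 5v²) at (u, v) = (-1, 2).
H = 2510*sqrt(501)/251001

With E = 100*u^2 + 1, F = 100*u*v, G = 100*v^2 + 1, L = 10/sqrt(100*u^2 + 100*v^2 + 1), M = 0, N = 10/sqrt(100*u^2 + 100*v^2 + 1), assemble
  H = (EN − 2FM + GL) / (2(EG − F²)) = 10*(50*u^2 + 50*v^2 + 1)/(100*u^2 + 100*v^2 + 1)^(3/2).
At (u, v) = (-1, 2): H = 2510*sqrt(501)/251001.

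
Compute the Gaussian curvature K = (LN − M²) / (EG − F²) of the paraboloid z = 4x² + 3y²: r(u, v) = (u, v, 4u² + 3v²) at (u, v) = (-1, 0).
K = 48/4225

Coefficients of the first fundamental form: E = 64*u^2 + 1, F = 48*u*v, G = 36*v^2 + 1.
Coefficients of the second fundamental form: L = 8/sqrt(64*u^2 + 36*v^2 + 1), M = 0, N = 6/sqrt(64*u^2 + 36*v^2 + 1).
Assemble K = (LN − M²)/(EG − F²) = 48/(4096*u^4 + 4608*u^2*v^2 + 128*u^2 + 1296*v^4 + 72*v^2 + 1). At (u, v) = (-1, 0): K = 48/4225.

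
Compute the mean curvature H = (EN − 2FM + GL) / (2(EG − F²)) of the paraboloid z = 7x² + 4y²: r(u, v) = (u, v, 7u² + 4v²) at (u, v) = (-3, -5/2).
H = 9867*sqrt(2165)/4687225

With E = 196*u^2 + 1, F = 112*u*v, G = 64*v^2 + 1, L = 14/sqrt(196*u^2 + 64*v^2 + 1), M = 0, N = 8/sqrt(196*u^2 + 64*v^2 + 1), assemble
  H = (EN − 2FM + GL) / (2(EG − F²)) = (784*u^2 + 448*v^2 + 11)/(196*u^2 + 64*v^2 + 1)^(3/2).
At (u, v) = (-3, -5/2): H = 9867*sqrt(2165)/4687225.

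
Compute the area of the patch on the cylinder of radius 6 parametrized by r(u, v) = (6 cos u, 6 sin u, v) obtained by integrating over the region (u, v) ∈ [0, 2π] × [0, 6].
Area = 72*pi

Area = ∫∫ √(EG − F²) du dv with √(EG − F²) = 6. Integrating over [0, 2π] × [0, 6] gives 72*pi.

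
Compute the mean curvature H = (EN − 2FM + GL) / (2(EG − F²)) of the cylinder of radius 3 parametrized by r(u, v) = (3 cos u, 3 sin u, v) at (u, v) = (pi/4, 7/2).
H = -1/6

With E = 9, F = 0, G = 1, L = -3, M = 0, N = 0, assemble
  H = (EN − 2FM + GL) / (2(EG − F²)) = -1/6.
At (u, v) = (pi/4, 7/2): H = -1/6.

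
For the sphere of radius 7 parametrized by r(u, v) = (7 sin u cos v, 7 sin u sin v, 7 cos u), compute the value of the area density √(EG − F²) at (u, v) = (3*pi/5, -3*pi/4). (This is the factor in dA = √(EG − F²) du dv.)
√(EG − F²)|_{(3*pi/5, -3*pi/4)} = 49*sqrt(2*sqrt(5) + 10)/4

E = 49, F = 0, G = 49*sin(u)^2, so EG − F² = 2401*sin(u)^2. Taking the positive square root: √(EG − F²) = 49*Abs(sin(u)). At (u, v) = (3*pi/5, -3*pi/4): 49*sqrt(2*sqrt(5) + 10)/4.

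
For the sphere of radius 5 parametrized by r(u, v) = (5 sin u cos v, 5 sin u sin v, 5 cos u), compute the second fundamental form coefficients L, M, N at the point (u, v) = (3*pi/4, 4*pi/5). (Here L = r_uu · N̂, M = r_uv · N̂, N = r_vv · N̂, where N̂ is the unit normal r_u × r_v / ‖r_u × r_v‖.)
L = -5;  M = 0;  N = -5/2

Compute the unit normal N̂(u, v) = (sin(u)^2*cos(v)/Abs(sin(u)), sin(u)^2*sin(v)/Abs(sin(u)), sin(2*u)/(2*Abs(sin(u)))), and the second partials r_uu, r_uv, r_vv. Take dot products:
  L(u, v) = r_uu · N̂ = -5*sin(u)/Abs(sin(u)),
  M(u, v) = r_uv · N̂ = 0,
  N(u, v) = r_vv · N̂ = -5*sin(u)^3/Abs(sin(u)).
Evaluating at (u, v) = (3*pi/4, 4*pi/5):
  L = -5, M = 0, N = -5/2.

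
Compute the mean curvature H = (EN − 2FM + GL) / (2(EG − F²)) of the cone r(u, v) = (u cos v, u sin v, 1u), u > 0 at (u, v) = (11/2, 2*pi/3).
H = sqrt(2)/22

With E = 2, F = 0, G = u^2, L = 0, M = 0, N = sqrt(2)*u^2/(2*Abs(u)), assemble
  H = (EN − 2FM + GL) / (2(EG − F²)) = sqrt(2)/(4*Abs(u)).
At (u, v) = (11/2, 2*pi/3): H = sqrt(2)/22.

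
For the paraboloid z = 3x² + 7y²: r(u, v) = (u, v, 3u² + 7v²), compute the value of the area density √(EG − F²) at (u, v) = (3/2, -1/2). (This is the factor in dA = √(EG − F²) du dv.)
√(EG − F²)|_{(3/2, -1/2)} = sqrt(131)

E = 36*u^2 + 1, F = 84*u*v, G = 196*v^2 + 1, so EG − F² = 36*u^2 + 196*v^2 + 1. Taking the positive square root: √(EG − F²) = sqrt(36*u^2 + 196*v^2 + 1). At (u, v) = (3/2, -1/2): sqrt(131).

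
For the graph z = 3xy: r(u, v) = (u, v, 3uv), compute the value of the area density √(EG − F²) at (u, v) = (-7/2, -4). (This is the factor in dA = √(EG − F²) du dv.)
√(EG − F²)|_{(-7/2, -4)} = sqrt(1021)/2

E = 9*v^2 + 1, F = 9*u*v, G = 9*u^2 + 1, so EG − F² = 9*u^2 + 9*v^2 + 1. Taking the positive square root: √(EG − F²) = sqrt(9*u^2 + 9*v^2 + 1). At (u, v) = (-7/2, -4): sqrt(1021)/2.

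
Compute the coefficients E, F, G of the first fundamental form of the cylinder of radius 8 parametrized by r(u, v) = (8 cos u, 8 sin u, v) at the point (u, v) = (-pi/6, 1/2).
E = 64;  F = 0;  G = 1

Partials: r_u = (-8*sin(u), 8*cos(u), 0), r_v = (0, 0, 1). As functions of (u, v):
  E = r_u · r_u = 64,
  F = r_u · r_v = 0,
  G = r_v · r_v = 1.
Evaluating at (u, v) = (-pi/6, 1/2): E = 64, F = 0, G = 1.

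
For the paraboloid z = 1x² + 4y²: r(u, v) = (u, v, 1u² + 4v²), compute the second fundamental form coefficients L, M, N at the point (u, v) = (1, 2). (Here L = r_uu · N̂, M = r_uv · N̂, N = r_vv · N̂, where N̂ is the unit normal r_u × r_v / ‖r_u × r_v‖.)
L = 2*sqrt(29)/87;  M = 0;  N = 8*sqrt(29)/87

Compute the unit normal N̂(u, v) = (-2*u/sqrt(4*u^2 + 64*v^2 + 1), -8*v/sqrt(4*u^2 + 64*v^2 + 1), 1/sqrt(4*u^2 + 64*v^2 + 1)), and the second partials r_uu, r_uv, r_vv. Take dot products:
  L(u, v) = r_uu · N̂ = 2/sqrt(4*u^2 + 64*v^2 + 1),
  M(u, v) = r_uv · N̂ = 0,
  N(u, v) = r_vv · N̂ = 8/sqrt(4*u^2 + 64*v^2 + 1).
Evaluating at (u, v) = (1, 2):
  L = 2*sqrt(29)/87, M = 0, N = 8*sqrt(29)/87.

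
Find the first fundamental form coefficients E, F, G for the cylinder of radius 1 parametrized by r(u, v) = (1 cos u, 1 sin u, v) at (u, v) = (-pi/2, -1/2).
E = 1;  F = 0;  G = 1

Partials: r_u = (-sin(u), cos(u), 0), r_v = (0, 0, 1). As functions of (u, v):
  E = r_u · r_u = 1,
  F = r_u · r_v = 0,
  G = r_v · r_v = 1.
Evaluating at (u, v) = (-pi/2, -1/2): E = 1, F = 0, G = 1.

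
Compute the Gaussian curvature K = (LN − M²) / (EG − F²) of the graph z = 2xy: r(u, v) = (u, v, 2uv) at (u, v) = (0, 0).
K = -4

Coefficients of the first fundamental form: E = 4*v^2 + 1, F = 4*u*v, G = 4*u^2 + 1.
Coefficients of the second fundamental form: L = 0, M = 2/sqrt(4*u^2 + 4*v^2 + 1), N = 0.
Assemble K = (LN − M²)/(EG − F²) = -4/(16*u^4 + 32*u^2*v^2 + 8*u^2 + 16*v^4 + 8*v^2 + 1). At (u, v) = (0, 0): K = -4.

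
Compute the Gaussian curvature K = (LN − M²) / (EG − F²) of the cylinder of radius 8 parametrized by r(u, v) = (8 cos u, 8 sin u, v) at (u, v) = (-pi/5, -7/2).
K = 0

Coefficients of the first fundamental form: E = 64, F = 0, G = 1.
Coefficients of the second fundamental form: L = -8, M = 0, N = 0.
Assemble K = (LN − M²)/(EG − F²) = 0. At (u, v) = (-pi/5, -7/2): K = 0.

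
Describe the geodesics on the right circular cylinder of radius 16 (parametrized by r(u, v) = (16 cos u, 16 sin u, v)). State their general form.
The cylinder is flat (K = 0) and locally isometric to the plane via the development (u, v) ↦ (16 u, v). Geodesics are the pre-images of straight lines: circles (v constant), vertical lines (u constant), and helices (v = c · u + d) for constants c, d.

A right cylinder has E = 16², F = 0, G = 1, so EG − F² = 16², and L = −16, M = N = 0, giving K = (LN − M²)/(EG − F²) = 0 everywhere. A flat surface is locally isometric to the Euclidean plane via the map (u, v) ↦ (16 u, v). Straight lines in the (x̃, ỹ) plane pull back to: (a) horizontal circles (v = const), (b) vertical generators (u = const), and (c) helices (16 u tan θ = v, i.e. v = c · u + d).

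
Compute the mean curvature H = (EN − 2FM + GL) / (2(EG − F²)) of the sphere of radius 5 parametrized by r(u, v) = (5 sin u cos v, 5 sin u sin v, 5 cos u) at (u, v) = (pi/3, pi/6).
H = -1/5

With E = 25, F = 0, G = 25*sin(u)^2, L = -5*sin(u)/Abs(sin(u)), M = 0, N = -5*sin(u)^3/Abs(sin(u)), assemble
  H = (EN − 2FM + GL) / (2(EG − F²)) = -sin(u)/(5*Abs(sin(u))).
At (u, v) = (pi/3, pi/6): H = -1/5.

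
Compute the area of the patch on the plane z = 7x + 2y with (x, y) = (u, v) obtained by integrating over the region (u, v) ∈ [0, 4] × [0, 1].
Area = 12*sqrt(6)

Area = ∫∫ √(EG − F²) du dv with √(EG − F²) = 3*sqrt(6). Integrating over [0, 4] × [0, 1] gives 12*sqrt(6).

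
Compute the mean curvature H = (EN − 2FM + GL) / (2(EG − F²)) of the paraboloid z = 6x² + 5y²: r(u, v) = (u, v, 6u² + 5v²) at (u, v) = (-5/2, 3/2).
H = 5861*sqrt(1126)/1267876

With E = 144*u^2 + 1, F = 120*u*v, G = 100*v^2 + 1, L = 12/sqrt(144*u^2 + 100*v^2 + 1), M = 0, N = 10/sqrt(144*u^2 + 100*v^2 + 1), assemble
  H = (EN − 2FM + GL) / (2(EG − F²)) = (720*u^2 + 600*v^2 + 11)/(144*u^2 + 100*v^2 + 1)^(3/2).
At (u, v) = (-5/2, 3/2): H = 5861*sqrt(1126)/1267876.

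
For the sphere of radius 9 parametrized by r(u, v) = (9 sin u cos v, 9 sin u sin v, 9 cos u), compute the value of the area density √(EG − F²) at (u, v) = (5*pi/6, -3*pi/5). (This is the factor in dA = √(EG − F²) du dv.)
√(EG − F²)|_{(5*pi/6, -3*pi/5)} = 81/2

E = 81, F = 0, G = 81*sin(u)^2, so EG − F² = 6561*sin(u)^2. Taking the positive square root: √(EG − F²) = 81*Abs(sin(u)). At (u, v) = (5*pi/6, -3*pi/5): 81/2.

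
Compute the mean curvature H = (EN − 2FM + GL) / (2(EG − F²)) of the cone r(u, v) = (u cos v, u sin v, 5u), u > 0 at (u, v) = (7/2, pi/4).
H = 5*sqrt(26)/182

With E = 26, F = 0, G = u^2, L = 0, M = 0, N = 5*sqrt(26)*u^2/(26*Abs(u)), assemble
  H = (EN − 2FM + GL) / (2(EG − F²)) = 5*sqrt(26)/(52*Abs(u)).
At (u, v) = (7/2, pi/4): H = 5*sqrt(26)/182.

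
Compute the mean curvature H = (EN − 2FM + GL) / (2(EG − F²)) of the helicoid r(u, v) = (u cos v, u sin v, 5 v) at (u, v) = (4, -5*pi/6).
H = 0

With E = 1, F = 0, G = u^2 + 25, L = 0, M = -5/sqrt(u^2 + 25), N = 0, assemble
  H = (EN − 2FM + GL) / (2(EG − F²)) = 0.
At (u, v) = (4, -5*pi/6): H = 0.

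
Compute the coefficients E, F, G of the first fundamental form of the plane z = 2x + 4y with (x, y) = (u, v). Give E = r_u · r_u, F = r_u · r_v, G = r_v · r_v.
E = 5;  F = 8;  G = 17

Compute partials: r_u = (1, 0, 2), r_v = (0, 1, 4). Then
  E = r_u · r_u = 5,
  F = r_u · r_v = 8,
  G = r_v · r_v = 17.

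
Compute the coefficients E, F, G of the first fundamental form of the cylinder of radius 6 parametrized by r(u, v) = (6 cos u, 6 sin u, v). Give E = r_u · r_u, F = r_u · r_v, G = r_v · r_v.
E = 36;  F = 0;  G = 1

Compute partials: r_u = (-6*sin(u), 6*cos(u), 0), r_v = (0, 0, 1). Then
  E = r_u · r_u = 36,
  F = r_u · r_v = 0,
  G = r_v · r_v = 1.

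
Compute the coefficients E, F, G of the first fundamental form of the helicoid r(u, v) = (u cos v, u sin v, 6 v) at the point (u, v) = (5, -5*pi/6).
E = 1;  F = 0;  G = 61

Partials: r_u = (cos(v), sin(v), 0), r_v = (-u*sin(v), u*cos(v), 6). As functions of (u, v):
  E = r_u · r_u = 1,
  F = r_u · r_v = 0,
  G = r_v · r_v = u^2 + 36.
Evaluating at (u, v) = (5, -5*pi/6): E = 1, F = 0, G = 61.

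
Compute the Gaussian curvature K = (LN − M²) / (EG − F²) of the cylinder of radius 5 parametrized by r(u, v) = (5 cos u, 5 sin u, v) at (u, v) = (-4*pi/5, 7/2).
K = 0

Coefficients of the first fundamental form: E = 25, F = 0, G = 1.
Coefficients of the second fundamental form: L = -5, M = 0, N = 0.
Assemble K = (LN − M²)/(EG − F²) = 0. At (u, v) = (-4*pi/5, 7/2): K = 0.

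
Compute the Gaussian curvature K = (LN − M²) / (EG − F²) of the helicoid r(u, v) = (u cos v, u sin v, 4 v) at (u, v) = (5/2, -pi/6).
K = -256/7921

Coefficients of the first fundamental form: E = 1, F = 0, G = u^2 + 16.
Coefficients of the second fundamental form: L = 0, M = -4/sqrt(u^2 + 16), N = 0.
Assemble K = (LN − M²)/(EG − F²) = -16/(u^2 + 16)^2. At (u, v) = (5/2, -pi/6): K = -256/7921.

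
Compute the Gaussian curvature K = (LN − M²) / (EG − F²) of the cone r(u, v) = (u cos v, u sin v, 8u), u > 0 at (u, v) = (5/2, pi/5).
K = 0

Coefficients of the first fundamental form: E = 65, F = 0, G = u^2.
Coefficients of the second fundamental form: L = 0, M = 0, N = 8*sqrt(65)*u^2/(65*Abs(u)).
Assemble K = (LN − M²)/(EG − F²) = 0. At (u, v) = (5/2, pi/5): K = 0.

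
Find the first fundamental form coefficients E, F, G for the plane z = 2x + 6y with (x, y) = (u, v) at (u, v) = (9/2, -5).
E = 5;  F = 12;  G = 37

Partials: r_u = (1, 0, 2), r_v = (0, 1, 6). As functions of (u, v):
  E = r_u · r_u = 5,
  F = r_u · r_v = 12,
  G = r_v · r_v = 37.
Evaluating at (u, v) = (9/2, -5): E = 5, F = 12, G = 37.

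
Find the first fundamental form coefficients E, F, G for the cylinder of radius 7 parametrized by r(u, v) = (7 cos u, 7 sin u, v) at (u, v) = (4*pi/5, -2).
E = 49;  F = 0;  G = 1

Partials: r_u = (-7*sin(u), 7*cos(u), 0), r_v = (0, 0, 1). As functions of (u, v):
  E = r_u · r_u = 49,
  F = r_u · r_v = 0,
  G = r_v · r_v = 1.
Evaluating at (u, v) = (4*pi/5, -2): E = 49, F = 0, G = 1.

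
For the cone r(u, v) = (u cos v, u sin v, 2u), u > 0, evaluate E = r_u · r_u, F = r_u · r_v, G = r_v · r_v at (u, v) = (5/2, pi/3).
E = 5;  F = 0;  G = 25/4

Partials: r_u = (cos(v), sin(v), 2), r_v = (-u*sin(v), u*cos(v), 0). As functions of (u, v):
  E = r_u · r_u = 5,
  F = r_u · r_v = 0,
  G = r_v · r_v = u^2.
Evaluating at (u, v) = (5/2, pi/3): E = 5, F = 0, G = 25/4.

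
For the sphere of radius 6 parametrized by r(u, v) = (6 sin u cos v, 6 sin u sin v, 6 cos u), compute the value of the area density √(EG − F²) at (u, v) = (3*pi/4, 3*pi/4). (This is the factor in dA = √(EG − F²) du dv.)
√(EG − F²)|_{(3*pi/4, 3*pi/4)} = 18*sqrt(2)

E = 36, F = 0, G = 36*sin(u)^2, so EG − F² = 1296*sin(u)^2. Taking the positive square root: √(EG − F²) = 36*Abs(sin(u)). At (u, v) = (3*pi/4, 3*pi/4): 18*sqrt(2).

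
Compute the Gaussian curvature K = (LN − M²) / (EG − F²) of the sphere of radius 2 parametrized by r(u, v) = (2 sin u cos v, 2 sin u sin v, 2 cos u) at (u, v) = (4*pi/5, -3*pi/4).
K = 1/4

Coefficients of the first fundamental form: E = 4, F = 0, G = 4*sin(u)^2.
Coefficients of the second fundamental form: L = -2*sin(u)/Abs(sin(u)), M = 0, N = -2*sin(u)^3/Abs(sin(u)).
Assemble K = (LN − M²)/(EG − F²) = 1/4. At (u, v) = (4*pi/5, -3*pi/4): K = 1/4.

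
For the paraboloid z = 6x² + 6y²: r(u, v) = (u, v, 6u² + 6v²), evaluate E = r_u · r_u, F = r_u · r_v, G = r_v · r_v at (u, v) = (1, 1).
E = 145;  F = 144;  G = 145

Partials: r_u = (1, 0, 12*u), r_v = (0, 1, 12*v). As functions of (u, v):
  E = r_u · r_u = 144*u^2 + 1,
  F = r_u · r_v = 144*u*v,
  G = r_v · r_v = 144*v^2 + 1.
Evaluating at (u, v) = (1, 1): E = 145, F = 144, G = 145.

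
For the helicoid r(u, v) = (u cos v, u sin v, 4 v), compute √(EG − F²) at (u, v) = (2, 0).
√(EG − F²)|_{(2, 0)} = 2*sqrt(5)

E = 1, F = 0, G = u^2 + 16; EG − F² = u^2 + 16; √(EG − F²) = sqrt(u^2 + 16). At the given point: 2*sqrt(5).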